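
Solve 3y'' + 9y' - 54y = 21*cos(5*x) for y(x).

Divide through by 3: y'' + 3y' - 18y = 7*cos(5*x).
Characteristic equation r² + 3r - 18 = 0 factors as (r + 6)(r - 3) = 0, so r = -6, 3.
Hence y_h = C1*exp(-6*x) + C2*exp(3*x).
Try y_p = A*cos(5*x) + B*sin(5*x). Substituting and equating the coefficients of cos(5x) and sin(5x) gives A = -301/2074, B = 105/2074, so y_p = -301*cos(5*x)/2074 + 105*sin(5*x)/2074.

y = -301*cos(5*x)/2074 + 105*sin(5*x)/2074 + C1*exp(-6*x) + C2*exp(3*x)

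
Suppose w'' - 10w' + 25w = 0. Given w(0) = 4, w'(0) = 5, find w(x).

Characteristic equation r² - 10r + 25 = 0 has discriminant (-10)² - 4·(25) = 0, so r = 5 is a repeated root.
Hence w_h = (C1 + C2*x)*exp(5*x).
Apply the initial conditions: w(0) = C1 = 4 and w'(0) = C2 + 5*C1 = 5. Solving gives C1 = 4, C2 = -15.

w = 4*exp(5*x) - 15*x*exp(5*x)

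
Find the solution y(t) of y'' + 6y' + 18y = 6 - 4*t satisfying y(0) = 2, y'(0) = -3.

y = 11/27 - 2*t/9 + 2*exp(-3*t)*sin(3*t)/3 + 43*cos(3*t)*exp(-3*t)/27

Characteristic equation r² + 6r + 18 = 0 has discriminant (6)² - 4·(18) = -36 < 0, so r = -3 ± 3i.
Hence y_h = C1*cos(3*t)*exp(-3*t) + C2*exp(-3*t)*sin(3*t).
For the particular solution try y_p = A0 + A1*t. Substituting and matching coefficients of each power of t gives A0 = 11/27, A1 = -2/9, so y_p = 11/27 - 2*t/9.
General solution: y = 11/27 - 2*t/9 + C1*cos(3*t)*exp(-3*t) + C2*exp(-3*t)*sin(3*t).
Apply the initial conditions: y(0) = 11/27 + C1 = 2 and y'(0) = -2/9 - 3*C1 + 3*C2 = -3. Solving gives C1 = 43/27, C2 = 2/3.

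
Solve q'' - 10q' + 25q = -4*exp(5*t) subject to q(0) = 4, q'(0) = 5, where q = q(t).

q = 4*exp(5*t) - 15*t*exp(5*t) - 2*t**2*exp(5*t)

Characteristic equation r² - 10r + 25 = 0 has discriminant (-10)² - 4·(25) = 0, so r = 5 is a repeated root.
Hence q_h = (C1 + C2*t)*exp(5*t).
Since exp(5*t) solves the homogeneous equation (r = 5 is a root of multiplicity 2), multiply the trial by t^2. Try q_p = A*t^2*exp(5*t). Substituting into the equation and dividing by exp(5*t) gives A = -2, so q_p = -2*t^2*exp(5*t).
General solution: q = C1*exp(5*t) - 2*t^2*exp(5*t) + C2*t*exp(5*t).
Apply the initial conditions: q(0) = C1 = 4 and q'(0) = C2 + 5*C1 = 5. Solving gives C1 = 4, C2 = -15.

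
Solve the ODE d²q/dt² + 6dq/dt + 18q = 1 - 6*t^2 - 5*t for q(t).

Characteristic equation r² + 6r + 18 = 0 has discriminant (6)² - 4·(18) = -36 < 0, so r = -3 ± 3i.
Hence q_h = C1*cos(3*t)*exp(-3*t) + C2*exp(-3*t)*sin(3*t).
For the particular solution try q_p = A0 + A1*t + A2*t^2. Substituting and matching coefficients of each power of t gives A0 = 1/9, A1 = -1/18, A2 = -1/3, so q_p = 1/9 - t^2/3 - t/18.

q = 1/9 - t**2/3 - t/18 + C1*cos(3*t)*exp(-3*t) + C2*exp(-3*t)*sin(3*t)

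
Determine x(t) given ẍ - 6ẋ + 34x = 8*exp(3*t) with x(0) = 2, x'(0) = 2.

Characteristic equation r² - 6r + 34 = 0 has discriminant (-6)² - 4·(34) = -100 < 0, so r = 3 ± 5i.
Hence x_h = C1*cos(5*t)*exp(3*t) + C2*exp(3*t)*sin(5*t).
Try x_p = A*exp(3*t). Substituting into the equation and dividing by exp(3*t) gives A = 8/25, so x_p = 8*exp(3*t)/25.
General solution: x = 8*exp(3*t)/25 + C1*cos(5*t)*exp(3*t) + C2*exp(3*t)*sin(5*t).
Apply the initial conditions: x(0) = 8/25 + C1 = 2 and x'(0) = 24/25 + 3*C1 + 5*C2 = 2. Solving gives C1 = 42/25, C2 = -4/5.

x = 8*exp(3*t)/25 - 4*exp(3*t)*sin(5*t)/5 + 42*cos(5*t)*exp(3*t)/25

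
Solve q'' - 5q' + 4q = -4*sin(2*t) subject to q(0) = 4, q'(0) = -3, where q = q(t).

q = -37*exp(4*t)/15 - 2*cos(2*t)/5 + 103*exp(t)/15

Characteristic equation r² - 5r + 4 = 0 factors as (r - 4)(r - 1) = 0, so r = 4, 1.
Hence q_h = C1*exp(4*t) + C2*exp(t).
Try q_p = A*cos(2*t) + B*sin(2*t). Substituting and equating the coefficients of cos(2t) and sin(2t) gives A = -2/5, B = 0, so q_p = -2*cos(2*t)/5.
General solution: q = -2*cos(2*t)/5 + C1*exp(4*t) + C2*exp(t).
Apply the initial conditions: q(0) = -2/5 + C1 + C2 = 4 and q'(0) = C2 + 4*C1 = -3. Solving gives C1 = -37/15, C2 = 103/15.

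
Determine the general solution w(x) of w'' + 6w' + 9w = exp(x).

w = exp(x)/16 + C1*exp(-3*x) + C2*x*exp(-3*x)

Characteristic equation r² + 6r + 9 = 0 has discriminant (6)² - 4·(9) = 0, so r = -3 is a repeated root.
Hence w_h = (C1 + C2*x)*exp(-3*x).
Try w_p = A*exp(x). Substituting into the equation and dividing by exp(x) gives A = 1/16, so w_p = exp(x)/16.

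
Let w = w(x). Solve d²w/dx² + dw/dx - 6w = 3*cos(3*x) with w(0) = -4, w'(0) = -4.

w = -202*exp(2*x)/65 - 7*exp(-3*x)/10 - 5*cos(3*x)/26 + sin(3*x)/26

Characteristic equation r² + r - 6 = 0 factors as (r + 3)(r - 2) = 0, so r = -3, 2.
Hence w_h = C1*exp(-3*x) + C2*exp(2*x).
Try w_p = A*cos(3*x) + B*sin(3*x). Substituting and equating the coefficients of cos(3x) and sin(3x) gives A = -5/26, B = 1/26, so w_p = -5*cos(3*x)/26 + sin(3*x)/26.
General solution: w = -5*cos(3*x)/26 + sin(3*x)/26 + C1*exp(-3*x) + C2*exp(2*x).
Apply the initial conditions: w(0) = -5/26 + C1 + C2 = -4 and w'(0) = 3/26 - 3*C1 + 2*C2 = -4. Solving gives C1 = -7/10, C2 = -202/65.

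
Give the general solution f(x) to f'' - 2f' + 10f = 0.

Characteristic equation r² - 2r + 10 = 0 has discriminant (-2)² - 4·(10) = -36 < 0, so r = 1 ± 3i.
Hence f_h = C1*cos(3*x)*exp(x) + C2*exp(x)*sin(3*x).

f = C1*cos(3*x)*exp(x) + C2*exp(x)*sin(3*x)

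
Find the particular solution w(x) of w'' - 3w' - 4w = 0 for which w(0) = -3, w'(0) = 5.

w = -17*exp(-x)/5 + 2*exp(4*x)/5

Characteristic equation r² - 3r - 4 = 0 factors as (r - 4)(r + 1) = 0, so r = 4, -1.
Hence w_h = C1*exp(4*x) + C2*exp(-x).
Apply the initial conditions: w(0) = C1 + C2 = -3 and w'(0) = -C2 + 4*C1 = 5. Solving gives C1 = 2/5, C2 = -17/5.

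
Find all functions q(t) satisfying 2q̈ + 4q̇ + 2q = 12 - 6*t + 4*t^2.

Divide through by 2: q'' + 2q' + q = 6 - 3*t + 2*t^2.
Characteristic equation r² + 2r + 1 = 0 has discriminant (2)² - 4·(1) = 0, so r = -1 is a repeated root.
Hence q_h = (C1 + C2*t)*exp(-t).
For the particular solution try q_p = A0 + A1*t + A2*t^2. Substituting and matching coefficients of each power of t gives A0 = 24, A1 = -11, A2 = 2, so q_p = 24 - 11*t + 2*t^2.

q = 24 - 11*t + 2*t**2 + C1*exp(-t) + C2*t*exp(-t)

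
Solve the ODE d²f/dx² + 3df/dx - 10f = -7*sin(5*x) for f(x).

Characteristic equation r² + 3r - 10 = 0 factors as (r + 5)(r - 2) = 0, so r = -5, 2.
Hence f_h = C1*exp(-5*x) + C2*exp(2*x).
Try f_p = A*cos(5*x) + B*sin(5*x). Substituting and equating the coefficients of cos(5x) and sin(5x) gives A = 21/290, B = 49/290, so f_p = 21*cos(5*x)/290 + 49*sin(5*x)/290.

f = 21*cos(5*x)/290 + 49*sin(5*x)/290 + C1*exp(-5*x) + C2*exp(2*x)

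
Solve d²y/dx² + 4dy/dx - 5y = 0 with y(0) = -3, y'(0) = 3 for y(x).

y = -exp(-5*x) - 2*exp(x)

Characteristic equation r² + 4r - 5 = 0 factors as (r + 5)(r - 1) = 0, so r = -5, 1.
Hence y_h = C1*exp(-5*x) + C2*exp(x).
Apply the initial conditions: y(0) = C1 + C2 = -3 and y'(0) = C2 - 5*C1 = 3. Solving gives C1 = -1, C2 = -2.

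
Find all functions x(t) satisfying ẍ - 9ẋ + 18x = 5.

Characteristic equation r² - 9r + 18 = 0 factors as (r - 6)(r - 3) = 0, so r = 6, 3.
Hence x_h = C1*exp(6*t) + C2*exp(3*t).
For the particular solution try x_p = A0. Substituting and matching coefficients of each power of t gives A0 = 5/18, so x_p = 5/18.

x = 5/18 + C1*exp(6*t) + C2*exp(3*t)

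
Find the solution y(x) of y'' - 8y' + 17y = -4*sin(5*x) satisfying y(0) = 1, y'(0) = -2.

y = -5*cos(5*x)/52 + sin(5*x)/52 - 337*exp(4*x)*sin(x)/52 + 57*cos(x)*exp(4*x)/52

Characteristic equation r² - 8r + 17 = 0 has discriminant (-8)² - 4·(17) = -4 < 0, so r = 4 ± i.
Hence y_h = C1*cos(x)*exp(4*x) + C2*exp(4*x)*sin(x).
Try y_p = A*cos(5*x) + B*sin(5*x). Substituting and equating the coefficients of cos(5x) and sin(5x) gives A = -5/52, B = 1/52, so y_p = -5*cos(5*x)/52 + sin(5*x)/52.
General solution: y = -5*cos(5*x)/52 + sin(5*x)/52 + C1*cos(x)*exp(4*x) + C2*exp(4*x)*sin(x).
Apply the initial conditions: y(0) = -5/52 + C1 = 1 and y'(0) = 5/52 + C2 + 4*C1 = -2. Solving gives C1 = 57/52, C2 = -337/52.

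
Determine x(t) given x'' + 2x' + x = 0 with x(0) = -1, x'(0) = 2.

x = -exp(-t) + t*exp(-t)

Characteristic equation r² + 2r + 1 = 0 has discriminant (2)² - 4·(1) = 0, so r = -1 is a repeated root.
Hence x_h = (C1 + C2*t)*exp(-t).
Apply the initial conditions: x(0) = C1 = -1 and x'(0) = C2 - C1 = 2. Solving gives C1 = -1, C2 = 1.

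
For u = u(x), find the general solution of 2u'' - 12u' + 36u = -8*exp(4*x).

Divide through by 2: u'' - 6u' + 18u = -4*exp(4*x).
Characteristic equation r² - 6r + 18 = 0 has discriminant (-6)² - 4·(18) = -36 < 0, so r = 3 ± 3i.
Hence u_h = C1*cos(3*x)*exp(3*x) + C2*exp(3*x)*sin(3*x).
Try u_p = A*exp(4*x). Substituting into the equation and dividing by exp(4*x) gives A = -2/5, so u_p = -2*exp(4*x)/5.

u = -2*exp(4*x)/5 + C1*cos(3*x)*exp(3*x) + C2*exp(3*x)*sin(3*x)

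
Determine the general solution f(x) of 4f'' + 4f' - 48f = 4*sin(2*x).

f = -4*sin(2*x)/65 - cos(2*x)/130 + C1*exp(-4*x) + C2*exp(3*x)

Divide through by 4: f'' + f' - 12f = sin(2*x).
Characteristic equation r² + r - 12 = 0 factors as (r + 4)(r - 3) = 0, so r = -4, 3.
Hence f_h = C1*exp(-4*x) + C2*exp(3*x).
Try f_p = A*cos(2*x) + B*sin(2*x). Substituting and equating the coefficients of cos(2x) and sin(2x) gives A = -1/130, B = -4/65, so f_p = -4*sin(2*x)/65 - cos(2*x)/130.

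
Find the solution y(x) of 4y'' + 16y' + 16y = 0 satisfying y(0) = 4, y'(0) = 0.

y = 4*exp(-2*x) + 8*x*exp(-2*x)

Divide through by 4: y'' + 4y' + 4y = 0.
Characteristic equation r² + 4r + 4 = 0 has discriminant (4)² - 4·(4) = 0, so r = -2 is a repeated root.
Hence y_h = (C1 + C2*x)*exp(-2*x).
Apply the initial conditions: y(0) = C1 = 4 and y'(0) = C2 - 2*C1 = 0. Solving gives C1 = 4, C2 = 8.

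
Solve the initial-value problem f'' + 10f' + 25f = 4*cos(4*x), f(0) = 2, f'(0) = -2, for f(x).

f = 36*cos(4*x)/1681 + 160*sin(4*x)/1681 + 3326*exp(-5*x)/1681 + 308*x*exp(-5*x)/41

Characteristic equation r² + 10r + 25 = 0 has discriminant (10)² - 4·(25) = 0, so r = -5 is a repeated root.
Hence f_h = (C1 + C2*x)*exp(-5*x).
Try f_p = A*cos(4*x) + B*sin(4*x). Substituting and equating the coefficients of cos(4x) and sin(4x) gives A = 36/1681, B = 160/1681, so f_p = 36*cos(4*x)/1681 + 160*sin(4*x)/1681.
General solution: f = 36*cos(4*x)/1681 + 160*sin(4*x)/1681 + C1*exp(-5*x) + C2*x*exp(-5*x).
Apply the initial conditions: f(0) = 36/1681 + C1 = 2 and f'(0) = 640/1681 + C2 - 5*C1 = -2. Solving gives C1 = 3326/1681, C2 = 308/41.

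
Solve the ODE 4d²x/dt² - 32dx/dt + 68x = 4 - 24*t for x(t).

Divide through by 4: x'' - 8x' + 17x = 1 - 6*t.
Characteristic equation r² - 8r + 17 = 0 has discriminant (-8)² - 4·(17) = -4 < 0, so r = 4 ± i.
Hence x_h = C1*cos(t)*exp(4*t) + C2*exp(4*t)*sin(t).
For the particular solution try x_p = A0 + A1*t. Substituting and matching coefficients of each power of t gives A0 = -31/289, A1 = -6/17, so x_p = -31/289 - 6*t/17.

x = -31/289 - 6*t/17 + C1*cos(t)*exp(4*t) + C2*exp(4*t)*sin(t)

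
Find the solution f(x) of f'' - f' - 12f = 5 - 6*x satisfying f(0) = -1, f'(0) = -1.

Characteristic equation r² - r - 12 = 0 factors as (r + 3)(r - 4) = 0, so r = -3, 4.
Hence f_h = C1*exp(-3*x) + C2*exp(4*x).
For the particular solution try f_p = A0 + A1*x. Substituting and matching coefficients of each power of x gives A0 = -11/24, A1 = 1/2, so f_p = -11/24 + x/2.
General solution: f = -11/24 + x/2 + C1*exp(-3*x) + C2*exp(4*x).
Apply the initial conditions: f(0) = -11/24 + C1 + C2 = -1 and f'(0) = 1/2 - 3*C1 + 4*C2 = -1. Solving gives C1 = -2/21, C2 = -25/56.

f = -11/24 + x/2 - 25*exp(4*x)/56 - 2*exp(-3*x)/21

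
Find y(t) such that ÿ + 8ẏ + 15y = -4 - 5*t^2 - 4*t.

Characteristic equation r² + 8r + 15 = 0 factors as (r + 5)(r + 3) = 0, so r = -5, -3.
Hence y_h = C1*exp(-5*t) + C2*exp(-3*t).
For the particular solution try y_p = A0 + A1*t + A2*t^2. Substituting and matching coefficients of each power of t gives A0 = -182/675, A1 = 4/45, A2 = -1/3, so y_p = -182/675 - t^2/3 + 4*t/45.

y = -182/675 - t**2/3 + 4*t/45 + C1*exp(-5*t) + C2*exp(-3*t)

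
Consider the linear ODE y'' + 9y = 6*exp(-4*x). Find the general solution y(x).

y = 6*exp(-4*x)/25 + C1*cos(3*x) + C2*sin(3*x)

Characteristic equation r² + 9 = 0 has discriminant (0)² - 4·(9) = -36 < 0, so r = ± 3i.
Hence y_h = C1*cos(3*x) + C2*sin(3*x).
Try y_p = A*exp(-4*x). Substituting into the equation and dividing by exp(-4*x) gives A = 6/25, so y_p = 6*exp(-4*x)/25.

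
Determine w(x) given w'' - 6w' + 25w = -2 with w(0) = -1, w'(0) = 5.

w = -2/25 - 23*cos(4*x)*exp(3*x)/25 + 97*exp(3*x)*sin(4*x)/50

Characteristic equation r² - 6r + 25 = 0 has discriminant (-6)² - 4·(25) = -64 < 0, so r = 3 ± 4i.
Hence w_h = C1*cos(4*x)*exp(3*x) + C2*exp(3*x)*sin(4*x).
For the particular solution try w_p = A0. Substituting and matching coefficients of each power of x gives A0 = -2/25, so w_p = -2/25.
General solution: w = -2/25 + C1*cos(4*x)*exp(3*x) + C2*exp(3*x)*sin(4*x).
Apply the initial conditions: w(0) = -2/25 + C1 = -1 and w'(0) = 3*C1 + 4*C2 = 5. Solving gives C1 = -23/25, C2 = 97/50.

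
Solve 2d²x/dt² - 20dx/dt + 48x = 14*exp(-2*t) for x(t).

Divide through by 2: x'' - 10x' + 24x = 7*exp(-2*t).
Characteristic equation r² - 10r + 24 = 0 factors as (r - 6)(r - 4) = 0, so r = 6, 4.
Hence x_h = C1*exp(6*t) + C2*exp(4*t).
Try x_p = A*exp(-2*t). Substituting into the equation and dividing by exp(-2*t) gives A = 7/48, so x_p = 7*exp(-2*t)/48.

x = 7*exp(-2*t)/48 + C1*exp(6*t) + C2*exp(4*t)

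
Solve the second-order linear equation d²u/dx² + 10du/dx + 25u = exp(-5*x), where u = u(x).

u = C1*exp(-5*x) + x**2*exp(-5*x)/2 + C2*x*exp(-5*x)

Characteristic equation r² + 10r + 25 = 0 has discriminant (10)² - 4·(25) = 0, so r = -5 is a repeated root.
Hence u_h = (C1 + C2*x)*exp(-5*x).
Since exp(-5*x) solves the homogeneous equation (r = -5 is a root of multiplicity 2), multiply the trial by x^2. Try u_p = A*x^2*exp(-5*x). Substituting into the equation and dividing by exp(-5*x) gives A = 1/2, so u_p = x^2*exp(-5*x)/2.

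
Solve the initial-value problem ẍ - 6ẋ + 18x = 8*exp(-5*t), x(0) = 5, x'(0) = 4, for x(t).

Characteristic equation r² - 6r + 18 = 0 has discriminant (-6)² - 4·(18) = -36 < 0, so r = 3 ± 3i.
Hence x_h = C1*cos(3*t)*exp(3*t) + C2*exp(3*t)*sin(3*t).
Try x_p = A*exp(-5*t). Substituting into the equation and dividing by exp(-5*t) gives A = 8/73, so x_p = 8*exp(-5*t)/73.
General solution: x = 8*exp(-5*t)/73 + C1*cos(3*t)*exp(3*t) + C2*exp(3*t)*sin(3*t).
Apply the initial conditions: x(0) = 8/73 + C1 = 5 and x'(0) = -40/73 + 3*C1 + 3*C2 = 4. Solving gives C1 = 357/73, C2 = -739/219.

x = 8*exp(-5*t)/73 - 739*exp(3*t)*sin(3*t)/219 + 357*cos(3*t)*exp(3*t)/73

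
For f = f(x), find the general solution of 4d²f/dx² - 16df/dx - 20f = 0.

f = C1*exp(5*x) + C2*exp(-x)

Divide through by 4: f'' - 4f' - 5f = 0.
Characteristic equation r² - 4r - 5 = 0 factors as (r - 5)(r + 1) = 0, so r = 5, -1.
Hence f_h = C1*exp(5*x) + C2*exp(-x).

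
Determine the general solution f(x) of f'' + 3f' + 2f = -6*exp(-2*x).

Characteristic equation r² + 3r + 2 = 0 factors as (r + 2)(r + 1) = 0, so r = -2, -1.
Hence f_h = C1*exp(-2*x) + C2*exp(-x).
Since exp(-2*x) solves the homogeneous equation (r = -2 is a root of multiplicity 1), multiply the trial by x. Try f_p = A*x*exp(-2*x). Substituting into the equation and dividing by exp(-2*x) gives A = 6, so f_p = 6*x*exp(-2*x).

f = C1*exp(-2*x) + C2*exp(-x) + 6*x*exp(-2*x)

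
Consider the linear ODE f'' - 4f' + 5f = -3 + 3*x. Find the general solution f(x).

f = -3/25 + 3*x/5 + C1*cos(x)*exp(2*x) + C2*exp(2*x)*sin(x)

Characteristic equation r² - 4r + 5 = 0 has discriminant (-4)² - 4·(5) = -4 < 0, so r = 2 ± i.
Hence f_h = C1*cos(x)*exp(2*x) + C2*exp(2*x)*sin(x).
For the particular solution try f_p = A0 + A1*x. Substituting and matching coefficients of each power of x gives A0 = -3/25, A1 = 3/5, so f_p = -3/25 + 3*x/5.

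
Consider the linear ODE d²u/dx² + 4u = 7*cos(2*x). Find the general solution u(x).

u = C1*cos(2*x) + C2*sin(2*x) + 7*x*sin(2*x)/4

Characteristic equation r² + 4 = 0 has discriminant (0)² - 4·(4) = -16 < 0, so r = ± 2i.
Hence u_h = C1*cos(2*x) + C2*sin(2*x).
Since ±2i are characteristic roots, multiply the trial by x. Try u_p = x*(A*cos(2*x) + B*sin(2*x)). Substituting and equating the coefficients of cos(2x) and sin(2x) gives A = 0, B = 7/4, so u_p = 7*x*sin(2*x)/4.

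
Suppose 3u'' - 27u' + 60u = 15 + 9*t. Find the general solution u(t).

Divide through by 3: u'' - 9u' + 20u = 5 + 3*t.
Characteristic equation r² - 9r + 20 = 0 factors as (r - 5)(r - 4) = 0, so r = 5, 4.
Hence u_h = C1*exp(5*t) + C2*exp(4*t).
For the particular solution try u_p = A0 + A1*t. Substituting and matching coefficients of each power of t gives A0 = 127/400, A1 = 3/20, so u_p = 127/400 + 3*t/20.

u = 127/400 + 3*t/20 + C1*exp(5*t) + C2*exp(4*t)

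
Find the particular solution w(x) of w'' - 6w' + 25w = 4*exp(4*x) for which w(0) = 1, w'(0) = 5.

Characteristic equation r² - 6r + 25 = 0 has discriminant (-6)² - 4·(25) = -64 < 0, so r = 3 ± 4i.
Hence w_h = C1*cos(4*x)*exp(3*x) + C2*exp(3*x)*sin(4*x).
Try w_p = A*exp(4*x). Substituting into the equation and dividing by exp(4*x) gives A = 4/17, so w_p = 4*exp(4*x)/17.
General solution: w = 4*exp(4*x)/17 + C1*cos(4*x)*exp(3*x) + C2*exp(3*x)*sin(4*x).
Apply the initial conditions: w(0) = 4/17 + C1 = 1 and w'(0) = 16/17 + 3*C1 + 4*C2 = 5. Solving gives C1 = 13/17, C2 = 15/34.

w = 4*exp(4*x)/17 + 13*cos(4*x)*exp(3*x)/17 + 15*exp(3*x)*sin(4*x)/34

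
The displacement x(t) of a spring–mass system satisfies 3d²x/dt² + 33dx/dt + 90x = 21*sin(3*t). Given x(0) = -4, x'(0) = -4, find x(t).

x = -931*exp(-5*t)/34 - 77*cos(3*t)/510 + 49*sin(3*t)/510 + 353*exp(-6*t)/15

Divide through by 3: x'' + 11x' + 30x = 7*sin(3*t).
Characteristic equation r² + 11r + 30 = 0 factors as (r + 6)(r + 5) = 0, so r = -6, -5.
Hence x_h = C1*exp(-6*t) + C2*exp(-5*t).
Try x_p = A*cos(3*t) + B*sin(3*t). Substituting and equating the coefficients of cos(3t) and sin(3t) gives A = -77/510, B = 49/510, so x_p = -77*cos(3*t)/510 + 49*sin(3*t)/510.
General solution: x = -77*cos(3*t)/510 + 49*sin(3*t)/510 + C1*exp(-6*t) + C2*exp(-5*t).
Apply the initial conditions: x(0) = -77/510 + C1 + C2 = -4 and x'(0) = 49/170 - 6*C1 - 5*C2 = -4. Solving gives C1 = 353/15, C2 = -931/34.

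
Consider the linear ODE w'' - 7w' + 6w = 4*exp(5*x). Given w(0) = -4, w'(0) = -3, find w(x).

Characteristic equation r² - 7r + 6 = 0 factors as (r - 6)(r - 1) = 0, so r = 6, 1.
Hence w_h = C1*exp(6*x) + C2*exp(x).
Try w_p = A*exp(5*x). Substituting into the equation and dividing by exp(5*x) gives A = -1, so w_p = -exp(5*x).
General solution: w = -exp(5*x) + C1*exp(6*x) + C2*exp(x).
Apply the initial conditions: w(0) = -1 + C1 + C2 = -4 and w'(0) = -5 + C2 + 6*C1 = -3. Solving gives C1 = 1, C2 = -4.

w = -exp(5*x) - 4*exp(x) + exp(6*x)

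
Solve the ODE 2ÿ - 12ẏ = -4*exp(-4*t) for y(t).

y = C2 - exp(-4*t)/20 + C1*exp(6*t)

Divide through by 2: y'' - 6y' = -2*exp(-4*t).
Characteristic equation r² - 6r = 0 factors as (r - 6)r = 0, so r = 6, 0.
Hence y_h = C1*exp(6*t) + C2.
Try y_p = A*exp(-4*t). Substituting into the equation and dividing by exp(-4*t) gives A = -1/20, so y_p = -exp(-4*t)/20.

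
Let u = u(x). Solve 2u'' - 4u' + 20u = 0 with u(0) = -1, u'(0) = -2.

Divide through by 2: u'' - 2u' + 10u = 0.
Characteristic equation r² - 2r + 10 = 0 has discriminant (-2)² - 4·(10) = -36 < 0, so r = 1 ± 3i.
Hence u_h = C1*cos(3*x)*exp(x) + C2*exp(x)*sin(3*x).
Apply the initial conditions: u(0) = C1 = -1 and u'(0) = C1 + 3*C2 = -2. Solving gives C1 = -1, C2 = -1/3.

u = -cos(3*x)*exp(x) - exp(x)*sin(3*x)/3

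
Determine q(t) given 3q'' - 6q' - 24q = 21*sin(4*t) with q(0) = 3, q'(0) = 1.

q = -21*sin(4*t)/80 + 7*cos(4*t)/80 + 8*exp(-2*t)/5 + 21*exp(4*t)/16

Divide through by 3: q'' - 2q' - 8q = 7*sin(4*t).
Characteristic equation r² - 2r - 8 = 0 factors as (r + 2)(r - 4) = 0, so r = -2, 4.
Hence q_h = C1*exp(-2*t) + C2*exp(4*t).
Try q_p = A*cos(4*t) + B*sin(4*t). Substituting and equating the coefficients of cos(4t) and sin(4t) gives A = 7/80, B = -21/80, so q_p = -21*sin(4*t)/80 + 7*cos(4*t)/80.
General solution: q = -21*sin(4*t)/80 + 7*cos(4*t)/80 + C1*exp(-2*t) + C2*exp(4*t).
Apply the initial conditions: q(0) = 7/80 + C1 + C2 = 3 and q'(0) = -21/20 - 2*C1 + 4*C2 = 1. Solving gives C1 = 8/5, C2 = 21/16.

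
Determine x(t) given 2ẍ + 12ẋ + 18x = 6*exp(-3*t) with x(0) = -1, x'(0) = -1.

x = -exp(-3*t) - 4*t*exp(-3*t) + 3*t**2*exp(-3*t)/2

Divide through by 2: x'' + 6x' + 9x = 3*exp(-3*t).
Characteristic equation r² + 6r + 9 = 0 has discriminant (6)² - 4·(9) = 0, so r = -3 is a repeated root.
Hence x_h = (C1 + C2*t)*exp(-3*t).
Since exp(-3*t) solves the homogeneous equation (r = -3 is a root of multiplicity 2), multiply the trial by t^2. Try x_p = A*t^2*exp(-3*t). Substituting into the equation and dividing by exp(-3*t) gives A = 3/2, so x_p = 3*t^2*exp(-3*t)/2.
General solution: x = C1*exp(-3*t) + 3*t^2*exp(-3*t)/2 + C2*t*exp(-3*t).
Apply the initial conditions: x(0) = C1 = -1 and x'(0) = C2 - 3*C1 = -1. Solving gives C1 = -1, C2 = -4.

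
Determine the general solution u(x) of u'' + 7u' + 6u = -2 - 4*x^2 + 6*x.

Characteristic equation r² + 7r + 6 = 0 factors as (r + 1)(r + 6) = 0, so r = -1, -6.
Hence u_h = C1*exp(-x) + C2*exp(-6*x).
For the particular solution try u_p = A0 + A1*x + A2*x^2. Substituting and matching coefficients of each power of x gives A0 = -167/54, A1 = 23/9, A2 = -2/3, so u_p = -167/54 - 2*x^2/3 + 23*x/9.

u = -167/54 - 2*x**2/3 + 23*x/9 + C1*exp(-x) + C2*exp(-6*x)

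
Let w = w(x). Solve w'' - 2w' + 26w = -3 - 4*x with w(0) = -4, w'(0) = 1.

w = -43/338 - 2*x/13 - 1309*cos(5*x)*exp(x)/338 + 1699*exp(x)*sin(5*x)/1690

Characteristic equation r² - 2r + 26 = 0 has discriminant (-2)² - 4·(26) = -100 < 0, so r = 1 ± 5i.
Hence w_h = C1*cos(5*x)*exp(x) + C2*exp(x)*sin(5*x).
For the particular solution try w_p = A0 + A1*x. Substituting and matching coefficients of each power of x gives A0 = -43/338, A1 = -2/13, so w_p = -43/338 - 2*x/13.
General solution: w = -43/338 - 2*x/13 + C1*cos(5*x)*exp(x) + C2*exp(x)*sin(5*x).
Apply the initial conditions: w(0) = -43/338 + C1 = -4 and w'(0) = -2/13 + C1 + 5*C2 = 1. Solving gives C1 = -1309/338, C2 = 1699/1690.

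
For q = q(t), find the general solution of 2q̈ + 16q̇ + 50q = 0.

q = C1*cos(3*t)*exp(-4*t) + C2*exp(-4*t)*sin(3*t)

Divide through by 2: q'' + 8q' + 25q = 0.
Characteristic equation r² + 8r + 25 = 0 has discriminant (8)² - 4·(25) = -36 < 0, so r = -4 ± 3i.
Hence q_h = C1*cos(3*t)*exp(-4*t) + C2*exp(-4*t)*sin(3*t).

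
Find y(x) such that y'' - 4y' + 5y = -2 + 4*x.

y = 6/25 + 4*x/5 + C1*cos(x)*exp(2*x) + C2*exp(2*x)*sin(x)

Characteristic equation r² - 4r + 5 = 0 has discriminant (-4)² - 4·(5) = -4 < 0, so r = 2 ± i.
Hence y_h = C1*cos(x)*exp(2*x) + C2*exp(2*x)*sin(x).
For the particular solution try y_p = A0 + A1*x. Substituting and matching coefficients of each power of x gives A0 = 6/25, A1 = 4/5, so y_p = 6/25 + 4*x/5.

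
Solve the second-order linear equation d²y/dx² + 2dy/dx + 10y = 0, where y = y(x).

Characteristic equation r² + 2r + 10 = 0 has discriminant (2)² - 4·(10) = -36 < 0, so r = -1 ± 3i.
Hence y_h = C1*cos(3*x)*exp(-x) + C2*exp(-x)*sin(3*x).

y = C1*cos(3*x)*exp(-x) + C2*exp(-x)*sin(3*x)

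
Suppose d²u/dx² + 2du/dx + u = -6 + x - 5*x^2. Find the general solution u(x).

u = -38 - 5*x**2 + 21*x + C1*exp(-x) + C2*x*exp(-x)

Characteristic equation r² + 2r + 1 = 0 has discriminant (2)² - 4·(1) = 0, so r = -1 is a repeated root.
Hence u_h = (C1 + C2*x)*exp(-x).
For the particular solution try u_p = A0 + A1*x + A2*x^2. Substituting and matching coefficients of each power of x gives A0 = -38, A1 = 21, A2 = -5, so u_p = -38 - 5*x^2 + 21*x.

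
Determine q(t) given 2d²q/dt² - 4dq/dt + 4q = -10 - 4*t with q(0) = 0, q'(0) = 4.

Divide through by 2: q'' - 2q' + 2q = -5 - 2*t.
Characteristic equation r² - 2r + 2 = 0 has discriminant (-2)² - 4·(2) = -4 < 0, so r = 1 ± i.
Hence q_h = C1*cos(t)*exp(t) + C2*exp(t)*sin(t).
For the particular solution try q_p = A0 + A1*t. Substituting and matching coefficients of each power of t gives A0 = -7/2, A1 = -1, so q_p = -7/2 - t.
General solution: q = -7/2 - t + C1*cos(t)*exp(t) + C2*exp(t)*sin(t).
Apply the initial conditions: q(0) = -7/2 + C1 = 0 and q'(0) = -1 + C1 + C2 = 4. Solving gives C1 = 7/2, C2 = 3/2.

q = -7/2 - t + 3*exp(t)*sin(t)/2 + 7*cos(t)*exp(t)/2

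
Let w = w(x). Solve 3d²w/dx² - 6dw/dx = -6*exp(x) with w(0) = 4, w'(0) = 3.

w = 3/2 + exp(2*x)/2 + 2*exp(x)

Divide through by 3: w'' - 2w' = -2*exp(x).
Characteristic equation r² - 2r = 0 factors as (r - 2)r = 0, so r = 2, 0.
Hence w_h = C1*exp(2*x) + C2.
Try w_p = A*exp(x). Substituting into the equation and dividing by exp(x) gives A = 2, so w_p = 2*exp(x).
General solution: w = C2 + 2*exp(x) + C1*exp(2*x).
Apply the initial conditions: w(0) = 2 + C1 + C2 = 4 and w'(0) = 2 + 2*C1 = 3. Solving gives C1 = 1/2, C2 = 3/2.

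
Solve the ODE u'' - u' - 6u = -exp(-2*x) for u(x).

Characteristic equation r² - r - 6 = 0 factors as (r - 3)(r + 2) = 0, so r = 3, -2.
Hence u_h = C1*exp(3*x) + C2*exp(-2*x).
Since exp(-2*x) solves the homogeneous equation (r = -2 is a root of multiplicity 1), multiply the trial by x. Try u_p = A*x*exp(-2*x). Substituting into the equation and dividing by exp(-2*x) gives A = 1/5, so u_p = x*exp(-2*x)/5.

u = C1*exp(3*x) + C2*exp(-2*x) + x*exp(-2*x)/5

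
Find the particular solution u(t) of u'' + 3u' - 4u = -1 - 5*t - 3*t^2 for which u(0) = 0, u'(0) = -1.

u = 77/32 - 13*exp(t)/5 + 3*t**2/4 + 19*t/8 + 31*exp(-4*t)/160

Characteristic equation r² + 3r - 4 = 0 factors as (r + 4)(r - 1) = 0, so r = -4, 1.
Hence u_h = C1*exp(-4*t) + C2*exp(t).
For the particular solution try u_p = A0 + A1*t + A2*t^2. Substituting and matching coefficients of each power of t gives A0 = 77/32, A1 = 19/8, A2 = 3/4, so u_p = 77/32 + 3*t^2/4 + 19*t/8.
General solution: u = 77/32 + 3*t^2/4 + 19*t/8 + C1*exp(-4*t) + C2*exp(t).
Apply the initial conditions: u(0) = 77/32 + C1 + C2 = 0 and u'(0) = 19/8 + C2 - 4*C1 = -1. Solving gives C1 = 31/160, C2 = -13/5.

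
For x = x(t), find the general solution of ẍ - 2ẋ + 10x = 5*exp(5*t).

Characteristic equation r² - 2r + 10 = 0 has discriminant (-2)² - 4·(10) = -36 < 0, so r = 1 ± 3i.
Hence x_h = C1*cos(3*t)*exp(t) + C2*exp(t)*sin(3*t).
Try x_p = A*exp(5*t). Substituting into the equation and dividing by exp(5*t) gives A = 1/5, so x_p = exp(5*t)/5.

x = exp(5*t)/5 + C1*cos(3*t)*exp(t) + C2*exp(t)*sin(3*t)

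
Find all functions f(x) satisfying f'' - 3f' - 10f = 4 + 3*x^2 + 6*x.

f = -167/500 - 21*x/50 - 3*x**2/10 + C1*exp(5*x) + C2*exp(-2*x)

Characteristic equation r² - 3r - 10 = 0 factors as (r - 5)(r + 2) = 0, so r = 5, -2.
Hence f_h = C1*exp(5*x) + C2*exp(-2*x).
For the particular solution try f_p = A0 + A1*x + A2*x^2. Substituting and matching coefficients of each power of x gives A0 = -167/500, A1 = -21/50, A2 = -3/10, so f_p = -167/500 - 21*x/50 - 3*x^2/10.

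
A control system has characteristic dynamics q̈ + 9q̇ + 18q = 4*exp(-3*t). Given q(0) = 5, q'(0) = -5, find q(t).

Characteristic equation r² + 9r + 18 = 0 factors as (r + 6)(r + 3) = 0, so r = -6, -3.
Hence q_h = C1*exp(-6*t) + C2*exp(-3*t).
Since exp(-3*t) solves the homogeneous equation (r = -3 is a root of multiplicity 1), multiply the trial by t. Try q_p = A*t*exp(-3*t). Substituting into the equation and dividing by exp(-3*t) gives A = 4/3, so q_p = 4*t*exp(-3*t)/3.
General solution: q = C1*exp(-6*t) + C2*exp(-3*t) + 4*t*exp(-3*t)/3.
Apply the initial conditions: q(0) = C1 + C2 = 5 and q'(0) = 4/3 - 6*C1 - 3*C2 = -5. Solving gives C1 = -26/9, C2 = 71/9.

q = -26*exp(-6*t)/9 + 71*exp(-3*t)/9 + 4*t*exp(-3*t)/3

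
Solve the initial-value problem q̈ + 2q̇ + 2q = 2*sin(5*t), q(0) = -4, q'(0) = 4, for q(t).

Characteristic equation r² + 2r + 2 = 0 has discriminant (2)² - 4·(2) = -4 < 0, so r = -1 ± i.
Hence q_h = C1*cos(t)*exp(-t) + C2*exp(-t)*sin(t).
Try q_p = A*cos(5*t) + B*sin(5*t). Substituting and equating the coefficients of cos(5t) and sin(5t) gives A = -20/629, B = -46/629, so q_p = -46*sin(5*t)/629 - 20*cos(5*t)/629.
General solution: q = -46*sin(5*t)/629 - 20*cos(5*t)/629 + C1*cos(t)*exp(-t) + C2*exp(-t)*sin(t).
Apply the initial conditions: q(0) = -20/629 + C1 = -4 and q'(0) = -230/629 + C2 - C1 = 4. Solving gives C1 = -2496/629, C2 = 250/629.

q = -46*sin(5*t)/629 - 20*cos(5*t)/629 - 2496*cos(t)*exp(-t)/629 + 250*exp(-t)*sin(t)/629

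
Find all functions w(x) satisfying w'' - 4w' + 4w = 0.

w = C1*exp(2*x) + C2*x*exp(2*x)

Characteristic equation r² - 4r + 4 = 0 has discriminant (-4)² - 4·(4) = 0, so r = 2 is a repeated root.
Hence w_h = (C1 + C2*x)*exp(2*x).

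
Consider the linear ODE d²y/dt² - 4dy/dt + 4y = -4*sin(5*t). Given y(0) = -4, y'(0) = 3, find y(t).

Characteristic equation r² - 4r + 4 = 0 has discriminant (-4)² - 4·(4) = 0, so r = 2 is a repeated root.
Hence y_h = (C1 + C2*t)*exp(2*t).
Try y_p = A*cos(5*t) + B*sin(5*t). Substituting and equating the coefficients of cos(5t) and sin(5t) gives A = -80/841, B = 84/841, so y_p = -80*cos(5*t)/841 + 84*sin(5*t)/841.
General solution: y = -80*cos(5*t)/841 + 84*sin(5*t)/841 + C1*exp(2*t) + C2*t*exp(2*t).
Apply the initial conditions: y(0) = -80/841 + C1 = -4 and y'(0) = 420/841 + C2 + 2*C1 = 3. Solving gives C1 = -3284/841, C2 = 299/29.

y = -3284*exp(2*t)/841 - 80*cos(5*t)/841 + 84*sin(5*t)/841 + 299*t*exp(2*t)/29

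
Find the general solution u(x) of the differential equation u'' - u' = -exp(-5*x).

u = C2 - exp(-5*x)/30 + C1*exp(x)

Characteristic equation r² - r = 0 factors as (r - 1)r = 0, so r = 1, 0.
Hence u_h = C1*exp(x) + C2.
Try u_p = A*exp(-5*x). Substituting into the equation and dividing by exp(-5*x) gives A = -1/30, so u_p = -exp(-5*x)/30.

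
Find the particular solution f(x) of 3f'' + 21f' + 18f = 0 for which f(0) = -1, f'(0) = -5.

f = -11*exp(-x)/5 + 6*exp(-6*x)/5

Divide through by 3: f'' + 7f' + 6f = 0.
Characteristic equation r² + 7r + 6 = 0 factors as (r + 6)(r + 1) = 0, so r = -6, -1.
Hence f_h = C1*exp(-6*x) + C2*exp(-x).
Apply the initial conditions: f(0) = C1 + C2 = -1 and f'(0) = -C2 - 6*C1 = -5. Solving gives C1 = 6/5, C2 = -11/5.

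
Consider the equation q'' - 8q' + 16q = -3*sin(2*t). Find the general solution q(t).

Characteristic equation r² - 8r + 16 = 0 has discriminant (-8)² - 4·(16) = 0, so r = 4 is a repeated root.
Hence q_h = (C1 + C2*t)*exp(4*t).
Try q_p = A*cos(2*t) + B*sin(2*t). Substituting and equating the coefficients of cos(2t) and sin(2t) gives A = -3/25, B = -9/100, so q_p = -9*sin(2*t)/100 - 3*cos(2*t)/25.

q = -9*sin(2*t)/100 - 3*cos(2*t)/25 + C1*exp(4*t) + C2*t*exp(4*t)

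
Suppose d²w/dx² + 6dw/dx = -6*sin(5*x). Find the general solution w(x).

Characteristic equation r² + 6r = 0 factors as (r + 6)r = 0, so r = -6, 0.
Hence w_h = C1*exp(-6*x) + C2.
Try w_p = A*cos(5*x) + B*sin(5*x). Substituting and equating the coefficients of cos(5x) and sin(5x) gives A = 36/305, B = 6/61, so w_p = 6*sin(5*x)/61 + 36*cos(5*x)/305.

w = C2 + 6*sin(5*x)/61 + 36*cos(5*x)/305 + C1*exp(-6*x)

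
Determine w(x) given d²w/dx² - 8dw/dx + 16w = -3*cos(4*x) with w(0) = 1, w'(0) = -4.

w = 3*sin(4*x)/32 - 67*x*exp(4*x)/8 + exp(4*x)

Characteristic equation r² - 8r + 16 = 0 has discriminant (-8)² - 4·(16) = 0, so r = 4 is a repeated root.
Hence w_h = (C1 + C2*x)*exp(4*x).
Try w_p = A*cos(4*x) + B*sin(4*x). Substituting and equating the coefficients of cos(4x) and sin(4x) gives A = 0, B = 3/32, so w_p = 3*sin(4*x)/32.
General solution: w = 3*sin(4*x)/32 + C1*exp(4*x) + C2*x*exp(4*x).
Apply the initial conditions: w(0) = C1 = 1 and w'(0) = 3/8 + C2 + 4*C1 = -4. Solving gives C1 = 1, C2 = -67/8.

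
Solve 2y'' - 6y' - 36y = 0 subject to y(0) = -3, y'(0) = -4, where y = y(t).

y = -14*exp(-3*t)/9 - 13*exp(6*t)/9

Divide through by 2: y'' - 3y' - 18y = 0.
Characteristic equation r² - 3r - 18 = 0 factors as (r + 3)(r - 6) = 0, so r = -3, 6.
Hence y_h = C1*exp(-3*t) + C2*exp(6*t).
Apply the initial conditions: y(0) = C1 + C2 = -3 and y'(0) = -3*C1 + 6*C2 = -4. Solving gives C1 = -14/9, C2 = -13/9.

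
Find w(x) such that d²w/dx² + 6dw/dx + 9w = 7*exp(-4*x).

Characteristic equation r² + 6r + 9 = 0 has discriminant (6)² - 4·(9) = 0, so r = -3 is a repeated root.
Hence w_h = (C1 + C2*x)*exp(-3*x).
Try w_p = A*exp(-4*x). Substituting into the equation and dividing by exp(-4*x) gives A = 7, so w_p = 7*exp(-4*x).

w = 7*exp(-4*x) + C1*exp(-3*x) + C2*x*exp(-3*x)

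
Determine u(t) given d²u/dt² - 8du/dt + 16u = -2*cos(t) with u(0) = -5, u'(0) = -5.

u = -1415*exp(4*t)/289 - 30*cos(t)/289 + 16*sin(t)/289 + 247*t*exp(4*t)/17

Characteristic equation r² - 8r + 16 = 0 has discriminant (-8)² - 4·(16) = 0, so r = 4 is a repeated root.
Hence u_h = (C1 + C2*t)*exp(4*t).
Try u_p = A*cos(t) + B*sin(t). Substituting and equating the coefficients of cos(t) and sin(t) gives A = -30/289, B = 16/289, so u_p = -30*cos(t)/289 + 16*sin(t)/289.
General solution: u = -30*cos(t)/289 + 16*sin(t)/289 + C1*exp(4*t) + C2*t*exp(4*t).
Apply the initial conditions: u(0) = -30/289 + C1 = -5 and u'(0) = 16/289 + C2 + 4*C1 = -5. Solving gives C1 = -1415/289, C2 = 247/17.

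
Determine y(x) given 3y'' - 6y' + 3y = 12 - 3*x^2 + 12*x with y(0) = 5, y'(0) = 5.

Divide through by 3: y'' - 2y' + y = 4 - x^2 + 4*x.
Characteristic equation r² - 2r + 1 = 0 has discriminant (-2)² - 4·(1) = 0, so r = 1 is a repeated root.
Hence y_h = (C1 + C2*x)*exp(x).
For the particular solution try y_p = A0 + A1*x + A2*x^2. Substituting and matching coefficients of each power of x gives A0 = 6, A1 = 0, A2 = -1, so y_p = 6 - x^2.
General solution: y = 6 - x^2 + C1*exp(x) + C2*x*exp(x).
Apply the initial conditions: y(0) = 6 + C1 = 5 and y'(0) = C1 + C2 = 5. Solving gives C1 = -1, C2 = 6.

y = 6 - x**2 - exp(x) + 6*x*exp(x)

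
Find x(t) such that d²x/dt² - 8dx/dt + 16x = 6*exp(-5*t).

x = 2*exp(-5*t)/27 + C1*exp(4*t) + C2*t*exp(4*t)

Characteristic equation r² - 8r + 16 = 0 has discriminant (-8)² - 4·(16) = 0, so r = 4 is a repeated root.
Hence x_h = (C1 + C2*t)*exp(4*t).
Try x_p = A*exp(-5*t). Substituting into the equation and dividing by exp(-5*t) gives A = 2/27, so x_p = 2*exp(-5*t)/27.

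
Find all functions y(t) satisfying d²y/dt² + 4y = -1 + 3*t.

y = -1/4 + 3*t/4 + C1*cos(2*t) + C2*sin(2*t)

Characteristic equation r² + 4 = 0 has discriminant (0)² - 4·(4) = -16 < 0, so r = ± 2i.
Hence y_h = C1*cos(2*t) + C2*sin(2*t).
For the particular solution try y_p = A0 + A1*t. Substituting and matching coefficients of each power of t gives A0 = -1/4, A1 = 3/4, so y_p = -1/4 + 3*t/4.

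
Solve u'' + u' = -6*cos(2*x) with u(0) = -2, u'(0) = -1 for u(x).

u = -3 - 3*sin(2*x)/5 - exp(-x)/5 + 6*cos(2*x)/5

Characteristic equation r² + r = 0 factors as (r + 1)r = 0, so r = -1, 0.
Hence u_h = C1*exp(-x) + C2.
Try u_p = A*cos(2*x) + B*sin(2*x). Substituting and equating the coefficients of cos(2x) and sin(2x) gives A = 6/5, B = -3/5, so u_p = -3*sin(2*x)/5 + 6*cos(2*x)/5.
General solution: u = C2 - 3*sin(2*x)/5 + 6*cos(2*x)/5 + C1*exp(-x).
Apply the initial conditions: u(0) = 6/5 + C1 + C2 = -2 and u'(0) = -6/5 - C1 = -1. Solving gives C1 = -1/5, C2 = -3.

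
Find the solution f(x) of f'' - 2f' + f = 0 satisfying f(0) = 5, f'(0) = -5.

Characteristic equation r² - 2r + 1 = 0 has discriminant (-2)² - 4·(1) = 0, so r = 1 is a repeated root.
Hence f_h = (C1 + C2*x)*exp(x).
Apply the initial conditions: f(0) = C1 = 5 and f'(0) = C1 + C2 = -5. Solving gives C1 = 5, C2 = -10.

f = 5*exp(x) - 10*x*exp(x)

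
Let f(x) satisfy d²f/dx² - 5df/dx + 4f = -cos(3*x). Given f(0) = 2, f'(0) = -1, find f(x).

Characteristic equation r² - 5r + 4 = 0 factors as (r - 1)(r - 4) = 0, so r = 1, 4.
Hence f_h = C1*exp(x) + C2*exp(4*x).
Try f_p = A*cos(3*x) + B*sin(3*x). Substituting and equating the coefficients of cos(3x) and sin(3x) gives A = 1/50, B = 3/50, so f_p = cos(3*x)/50 + 3*sin(3*x)/50.
General solution: f = cos(3*x)/50 + 3*sin(3*x)/50 + C1*exp(x) + C2*exp(4*x).
Apply the initial conditions: f(0) = 1/50 + C1 + C2 = 2 and f'(0) = 9/50 + C1 + 4*C2 = -1. Solving gives C1 = 91/30, C2 = -79/75.

f = -79*exp(4*x)/75 + cos(3*x)/50 + 3*sin(3*x)/50 + 91*exp(x)/30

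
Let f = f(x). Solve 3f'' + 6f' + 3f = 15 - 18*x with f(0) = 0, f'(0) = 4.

Divide through by 3: f'' + 2f' + f = 5 - 6*x.
Characteristic equation r² + 2r + 1 = 0 has discriminant (2)² - 4·(1) = 0, so r = -1 is a repeated root.
Hence f_h = (C1 + C2*x)*exp(-x).
For the particular solution try f_p = A0 + A1*x. Substituting and matching coefficients of each power of x gives A0 = 17, A1 = -6, so f_p = 17 - 6*x.
General solution: f = 17 - 6*x + C1*exp(-x) + C2*x*exp(-x).
Apply the initial conditions: f(0) = 17 + C1 = 0 and f'(0) = -6 + C2 - C1 = 4. Solving gives C1 = -17, C2 = -7.

f = 17 - 17*exp(-x) - 6*x - 7*x*exp(-x)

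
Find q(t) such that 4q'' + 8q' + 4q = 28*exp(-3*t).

Divide through by 4: q'' + 2q' + q = 7*exp(-3*t).
Characteristic equation r² + 2r + 1 = 0 has discriminant (2)² - 4·(1) = 0, so r = -1 is a repeated root.
Hence q_h = (C1 + C2*t)*exp(-t).
Try q_p = A*exp(-3*t). Substituting into the equation and dividing by exp(-3*t) gives A = 7/4, so q_p = 7*exp(-3*t)/4.

q = 7*exp(-3*t)/4 + C1*exp(-t) + C2*t*exp(-t)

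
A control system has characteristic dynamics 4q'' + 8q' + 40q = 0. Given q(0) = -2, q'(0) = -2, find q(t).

Divide through by 4: q'' + 2q' + 10q = 0.
Characteristic equation r² + 2r + 10 = 0 has discriminant (2)² - 4·(10) = -36 < 0, so r = -1 ± 3i.
Hence q_h = C1*cos(3*t)*exp(-t) + C2*exp(-t)*sin(3*t).
Apply the initial conditions: q(0) = C1 = -2 and q'(0) = -C1 + 3*C2 = -2. Solving gives C1 = -2, C2 = -4/3.

q = -2*cos(3*t)*exp(-t) - 4*exp(-t)*sin(3*t)/3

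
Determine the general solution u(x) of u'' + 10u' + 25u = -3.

Characteristic equation r² + 10r + 25 = 0 has discriminant (10)² - 4·(25) = 0, so r = -5 is a repeated root.
Hence u_h = (C1 + C2*x)*exp(-5*x).
For the particular solution try u_p = A0. Substituting and matching coefficients of each power of x gives A0 = -3/25, so u_p = -3/25.

u = -3/25 + C1*exp(-5*x) + C2*x*exp(-5*x)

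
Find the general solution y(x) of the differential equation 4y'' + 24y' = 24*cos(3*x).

y = C2 - 2*cos(3*x)/15 + 4*sin(3*x)/15 + C1*exp(-6*x)

Divide through by 4: y'' + 6y' = 6*cos(3*x).
Characteristic equation r² + 6r = 0 factors as (r + 6)r = 0, so r = -6, 0.
Hence y_h = C1*exp(-6*x) + C2.
Try y_p = A*cos(3*x) + B*sin(3*x). Substituting and equating the coefficients of cos(3x) and sin(3x) gives A = -2/15, B = 4/15, so y_p = -2*cos(3*x)/15 + 4*sin(3*x)/15.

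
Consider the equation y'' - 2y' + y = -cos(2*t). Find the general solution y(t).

Characteristic equation r² - 2r + 1 = 0 has discriminant (-2)² - 4·(1) = 0, so r = 1 is a repeated root.
Hence y_h = (C1 + C2*t)*exp(t).
Try y_p = A*cos(2*t) + B*sin(2*t). Substituting and equating the coefficients of cos(2t) and sin(2t) gives A = 3/25, B = 4/25, so y_p = 3*cos(2*t)/25 + 4*sin(2*t)/25.

y = 3*cos(2*t)/25 + 4*sin(2*t)/25 + C1*exp(t) + C2*t*exp(t)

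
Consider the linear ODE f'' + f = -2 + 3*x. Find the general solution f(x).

f = -2 + 3*x + C1*cos(x) + C2*sin(x)

Characteristic equation r² + 1 = 0 has discriminant (0)² - 4·(1) = -4 < 0, so r = ± i.
Hence f_h = C1*cos(x) + C2*sin(x).
For the particular solution try f_p = A0 + A1*x. Substituting and matching coefficients of each power of x gives A0 = -2, A1 = 3, so f_p = -2 + 3*x.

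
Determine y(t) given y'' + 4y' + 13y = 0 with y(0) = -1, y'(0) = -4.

Characteristic equation r² + 4r + 13 = 0 has discriminant (4)² - 4·(13) = -36 < 0, so r = -2 ± 3i.
Hence y_h = C1*cos(3*t)*exp(-2*t) + C2*exp(-2*t)*sin(3*t).
Apply the initial conditions: y(0) = C1 = -1 and y'(0) = -2*C1 + 3*C2 = -4. Solving gives C1 = -1, C2 = -2.

y = -cos(3*t)*exp(-2*t) - 2*exp(-2*t)*sin(3*t)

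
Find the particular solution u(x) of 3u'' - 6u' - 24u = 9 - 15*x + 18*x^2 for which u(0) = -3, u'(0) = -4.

u = -13/16 + x - 25*exp(4*x)/16 - 5*exp(-2*x)/8 - 3*x**2/4

Divide through by 3: u'' - 2u' - 8u = 3 - 5*x + 6*x^2.
Characteristic equation r² - 2r - 8 = 0 factors as (r - 4)(r + 2) = 0, so r = 4, -2.
Hence u_h = C1*exp(4*x) + C2*exp(-2*x).
For the particular solution try u_p = A0 + A1*x + A2*x^2. Substituting and matching coefficients of each power of x gives A0 = -13/16, A1 = 1, A2 = -3/4, so u_p = -13/16 + x - 3*x^2/4.
General solution: u = -13/16 + x - 3*x^2/4 + C1*exp(4*x) + C2*exp(-2*x).
Apply the initial conditions: u(0) = -13/16 + C1 + C2 = -3 and u'(0) = 1 - 2*C2 + 4*C1 = -4. Solving gives C1 = -25/16, C2 = -5/8.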